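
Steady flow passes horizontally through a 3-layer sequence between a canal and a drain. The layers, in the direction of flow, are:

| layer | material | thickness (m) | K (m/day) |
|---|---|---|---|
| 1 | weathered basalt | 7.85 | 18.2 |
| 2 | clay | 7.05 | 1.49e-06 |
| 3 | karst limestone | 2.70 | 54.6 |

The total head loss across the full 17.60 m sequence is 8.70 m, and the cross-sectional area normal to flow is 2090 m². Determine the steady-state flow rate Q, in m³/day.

0.00384

Flow is perpendicular to layering, so the layers act in series and the equivalent K is the thickness-weighted harmonic mean.
Total thickness L = 7.85 + 7.05 + 2.70 = 17.60 m.
Σ(b_i/K_i) = 7.85/18.2 + 7.05/1.49e-06 + 2.70/54.6 = 4.732e+06 d.
K_eq = L / Σ(b_i/K_i) = 17.60 / 4.732e+06 = 3.720e-06 m/day.
Q = K_eq · A · (Δh/L) = 3.720e-06 × 2090 × (8.70/17.60) = 0.003843 m³/day.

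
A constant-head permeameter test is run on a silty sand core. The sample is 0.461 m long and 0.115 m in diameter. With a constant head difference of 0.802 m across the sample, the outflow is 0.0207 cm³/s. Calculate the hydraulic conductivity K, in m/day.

0.0990

Cross-sectional area A = π·(d/2)² = π × (0.115/2)² = 0.01039 m².
Convert discharge: 0.0207 cm³/s = 2.070e-08 m³/s.
Darcy's law rearranged: K = Q·L / (A·Δh) = 2.070e-08 × 0.461 / (0.01039 × 0.802) = 1.146e-06 m/s = 0.09897 m/day.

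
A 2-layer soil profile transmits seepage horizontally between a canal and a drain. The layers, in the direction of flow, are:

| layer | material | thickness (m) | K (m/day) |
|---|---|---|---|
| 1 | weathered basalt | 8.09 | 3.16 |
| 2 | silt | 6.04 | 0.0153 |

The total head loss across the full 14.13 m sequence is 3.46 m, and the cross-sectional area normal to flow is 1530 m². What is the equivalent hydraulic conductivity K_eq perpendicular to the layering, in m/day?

Flow is perpendicular to layering, so the layers act in series and the equivalent K is the thickness-weighted harmonic mean.
Total thickness L = 8.09 + 6.04 = 14.13 m.
Σ(b_i/K_i) = 8.09/3.16 + 6.04/0.0153 = 397.3 d.
K_eq = L / Σ(b_i/K_i) = 14.13 / 397.3 = 0.03556 m/day.

0.0356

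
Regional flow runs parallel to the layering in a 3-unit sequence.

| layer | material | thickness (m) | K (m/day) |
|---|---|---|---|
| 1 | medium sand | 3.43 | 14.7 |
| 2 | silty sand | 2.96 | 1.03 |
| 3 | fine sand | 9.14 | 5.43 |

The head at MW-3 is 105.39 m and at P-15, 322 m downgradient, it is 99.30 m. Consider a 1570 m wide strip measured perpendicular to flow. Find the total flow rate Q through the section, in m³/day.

Flow is parallel to layering, so each bed carries its own Darcy discharge and the transmissivities add.
Σ(K_i·b_i) = 14.7×3.43 + 1.03×2.96 + 5.43×9.14 = 103.1 m²/day.
Hydraulic gradient i = (105.39 − 99.30) / 322 = 6.09 / 322 = 0.01891.
Q = Σ(K_i·b_i) · W · i = 103.1 × 1570 × 0.01891 = 3061 m³/day.

3060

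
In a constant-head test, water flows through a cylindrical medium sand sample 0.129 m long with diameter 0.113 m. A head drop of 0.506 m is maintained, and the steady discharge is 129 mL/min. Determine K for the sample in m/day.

4.72

Cross-sectional area A = π·(d/2)² = π × (0.113/2)² = 0.01003 m².
Convert discharge: 129 mL/min = 2.150e-06 m³/s.
Darcy's law rearranged: K = Q·L / (A·Δh) = 2.150e-06 × 0.129 / (0.01003 × 0.506) = 5.466e-05 m/s = 4.722 m/day.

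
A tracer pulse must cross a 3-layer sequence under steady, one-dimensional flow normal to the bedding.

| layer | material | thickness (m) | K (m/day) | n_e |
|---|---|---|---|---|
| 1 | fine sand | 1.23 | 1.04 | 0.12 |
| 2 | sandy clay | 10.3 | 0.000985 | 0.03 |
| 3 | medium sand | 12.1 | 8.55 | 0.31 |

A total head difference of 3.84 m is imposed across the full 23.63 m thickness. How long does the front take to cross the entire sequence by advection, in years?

With flow normal to the layers, continuity requires the same specific discharge q through every layer.
Σ(b_i/K_i) = 1.23/1.04 + 10.3/0.000985 + 12.1/8.55 = 10459 d.
q = Δh / Σ(b_i/K_i) = 3.84 / 10459 = 0.0003671 m/day.
In each layer the seepage velocity is v_i = q/n_i, so the layer transit time is t_i = b_i·n_i / q:
  layer 1 (fine sand): t_1 = 1.23 × 0.12 / 0.0003671 = 402.0 d
  layer 2 (sandy clay): t_2 = 10.3 × 0.03 / 0.0003671 = 841.7 d
  layer 3 (medium sand): t_3 = 12.1 × 0.31 / 0.0003671 = 10217 d
Total t = Σ t_i = 11461 days = 31.38 years.

31.4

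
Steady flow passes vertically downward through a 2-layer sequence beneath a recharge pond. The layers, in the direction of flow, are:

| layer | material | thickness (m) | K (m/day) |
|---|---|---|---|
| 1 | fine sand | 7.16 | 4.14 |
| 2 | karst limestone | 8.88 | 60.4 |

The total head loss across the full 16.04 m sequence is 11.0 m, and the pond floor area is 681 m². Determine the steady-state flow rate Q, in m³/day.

3990

Flow is perpendicular to layering, so the layers act in series and the equivalent K is the thickness-weighted harmonic mean.
Total thickness L = 7.16 + 8.88 = 16.04 m.
Σ(b_i/K_i) = 7.16/4.14 + 8.88/60.4 = 1.876 d.
K_eq = L / Σ(b_i/K_i) = 16.04 / 1.876 = 8.548 m/day.
Q = K_eq · A · (Δh/L) = 8.548 × 681 × (11.0/16.04) = 3992 m³/day.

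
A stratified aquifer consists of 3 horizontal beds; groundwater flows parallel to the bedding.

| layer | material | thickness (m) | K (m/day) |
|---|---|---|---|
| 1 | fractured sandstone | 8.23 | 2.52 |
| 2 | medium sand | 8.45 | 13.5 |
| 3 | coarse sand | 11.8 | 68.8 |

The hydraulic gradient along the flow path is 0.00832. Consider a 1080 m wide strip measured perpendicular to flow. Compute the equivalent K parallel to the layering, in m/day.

33.2

Flow is parallel to layering, so each bed carries its own Darcy discharge and the transmissivities add.
Σ(K_i·b_i) = 2.52×8.23 + 13.5×8.45 + 68.8×11.8 = 946.7 m²/day.
Total thickness b = 28.48 m, so K_eq = Σ(K_i·b_i)/b = 33.24 m/day.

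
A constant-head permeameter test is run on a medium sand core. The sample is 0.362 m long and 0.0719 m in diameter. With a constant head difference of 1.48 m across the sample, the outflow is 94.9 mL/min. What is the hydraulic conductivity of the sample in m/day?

8.23

Cross-sectional area A = π·(d/2)² = π × (0.0719/2)² = 0.004060 m².
Convert discharge: 94.9 mL/min = 1.582e-06 m³/s.
Darcy's law rearranged: K = Q·L / (A·Δh) = 1.582e-06 × 0.362 / (0.004060 × 1.48) = 9.528e-05 m/s = 8.232 m/day.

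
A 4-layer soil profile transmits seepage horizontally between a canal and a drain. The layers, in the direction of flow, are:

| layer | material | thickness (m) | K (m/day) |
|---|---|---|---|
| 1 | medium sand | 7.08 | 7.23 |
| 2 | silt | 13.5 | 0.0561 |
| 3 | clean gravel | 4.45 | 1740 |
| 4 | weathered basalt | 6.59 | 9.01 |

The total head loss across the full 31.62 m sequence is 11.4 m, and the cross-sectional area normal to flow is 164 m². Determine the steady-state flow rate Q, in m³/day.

7.71

Flow is perpendicular to layering, so the layers act in series and the equivalent K is the thickness-weighted harmonic mean.
Total thickness L = 7.08 + 13.5 + 4.45 + 6.59 = 31.62 m.
Σ(b_i/K_i) = 7.08/7.23 + 13.5/0.0561 + 4.45/1740 + 6.59/9.01 = 242.4 d.
K_eq = L / Σ(b_i/K_i) = 31.62 / 242.4 = 0.1305 m/day.
Q = K_eq · A · (Δh/L) = 0.1305 × 164 × (11.4/31.62) = 7.714 m³/day.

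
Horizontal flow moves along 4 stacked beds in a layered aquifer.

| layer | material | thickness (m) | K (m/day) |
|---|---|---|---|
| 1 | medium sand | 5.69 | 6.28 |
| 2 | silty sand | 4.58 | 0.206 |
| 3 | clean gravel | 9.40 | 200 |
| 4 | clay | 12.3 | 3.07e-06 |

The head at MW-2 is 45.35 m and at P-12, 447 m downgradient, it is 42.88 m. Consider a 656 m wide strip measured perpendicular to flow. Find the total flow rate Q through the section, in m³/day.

Flow is parallel to layering, so each bed carries its own Darcy discharge and the transmissivities add.
Σ(K_i·b_i) = 6.28×5.69 + 0.206×4.58 + 200×9.40 + 3.07e-06×12.3 = 1917 m²/day.
Hydraulic gradient i = (45.35 − 42.88) / 447 = 2.47 / 447 = 0.005526.
Q = Σ(K_i·b_i) · W · i = 1917 × 656 × 0.005526 = 6948 m³/day.

6950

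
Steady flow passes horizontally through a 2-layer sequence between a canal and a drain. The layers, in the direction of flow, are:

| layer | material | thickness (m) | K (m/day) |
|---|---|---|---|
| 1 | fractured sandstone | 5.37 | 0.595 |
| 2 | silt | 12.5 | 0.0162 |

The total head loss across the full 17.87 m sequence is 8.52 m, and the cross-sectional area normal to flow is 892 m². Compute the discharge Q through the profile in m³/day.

9.74

Flow is perpendicular to layering, so the layers act in series and the equivalent K is the thickness-weighted harmonic mean.
Total thickness L = 5.37 + 12.5 = 17.87 m.
Σ(b_i/K_i) = 5.37/0.595 + 12.5/0.0162 = 780.6 d.
K_eq = L / Σ(b_i/K_i) = 17.87 / 780.6 = 0.02289 m/day.
Q = K_eq · A · (Δh/L) = 0.02289 × 892 × (8.52/17.87) = 9.736 m³/day.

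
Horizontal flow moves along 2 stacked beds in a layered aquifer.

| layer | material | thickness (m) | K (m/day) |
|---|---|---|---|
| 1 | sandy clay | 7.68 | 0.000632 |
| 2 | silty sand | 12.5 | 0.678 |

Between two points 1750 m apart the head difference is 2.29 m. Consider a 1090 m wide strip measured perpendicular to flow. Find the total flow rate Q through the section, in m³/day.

12.1

Flow is parallel to layering, so each bed carries its own Darcy discharge and the transmissivities add.
Σ(K_i·b_i) = 0.000632×7.68 + 0.678×12.5 = 8.480 m²/day.
Hydraulic gradient i = Δh / L = 2.29 / 1750 = 0.001309.
Q = Σ(K_i·b_i) · W · i = 8.480 × 1090 × 0.001309 = 12.10 m³/day.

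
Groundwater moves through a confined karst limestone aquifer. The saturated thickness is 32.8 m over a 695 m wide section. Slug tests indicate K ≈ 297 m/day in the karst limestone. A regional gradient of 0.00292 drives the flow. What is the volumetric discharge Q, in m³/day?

19800

Cross-sectional area A = 695 × 32.8 = 22796 m².
Hydraulic gradient i = 0.00292.
Darcy's law: Q = K · A · i = 297.0 × 22796 × 0.002920 = 19770 m³/day.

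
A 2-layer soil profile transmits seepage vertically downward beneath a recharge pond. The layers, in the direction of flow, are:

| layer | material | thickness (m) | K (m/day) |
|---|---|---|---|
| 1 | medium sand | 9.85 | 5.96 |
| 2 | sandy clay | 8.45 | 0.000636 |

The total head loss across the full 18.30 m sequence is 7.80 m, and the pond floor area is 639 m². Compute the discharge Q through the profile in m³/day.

Flow is perpendicular to layering, so the layers act in series and the equivalent K is the thickness-weighted harmonic mean.
Total thickness L = 9.85 + 8.45 = 18.30 m.
Σ(b_i/K_i) = 9.85/5.96 + 8.45/0.000636 = 13288 d.
K_eq = L / Σ(b_i/K_i) = 18.30 / 13288 = 0.001377 m/day.
Q = K_eq · A · (Δh/L) = 0.001377 × 639 × (7.80/18.30) = 0.3751 m³/day.

0.375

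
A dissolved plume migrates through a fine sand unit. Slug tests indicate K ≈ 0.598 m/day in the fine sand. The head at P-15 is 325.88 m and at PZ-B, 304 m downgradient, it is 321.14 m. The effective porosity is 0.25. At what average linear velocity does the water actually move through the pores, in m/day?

0.0373

Hydraulic gradient i = (325.88 − 321.14) / 304 = 4.74 / 304 = 0.01559.
Darcy flux q = K · i = 0.5980 × 0.01559 = 0.009324 m/day.
Seepage velocity v = q / n_e = 0.009324 / 0.25 = 0.03730 m/day.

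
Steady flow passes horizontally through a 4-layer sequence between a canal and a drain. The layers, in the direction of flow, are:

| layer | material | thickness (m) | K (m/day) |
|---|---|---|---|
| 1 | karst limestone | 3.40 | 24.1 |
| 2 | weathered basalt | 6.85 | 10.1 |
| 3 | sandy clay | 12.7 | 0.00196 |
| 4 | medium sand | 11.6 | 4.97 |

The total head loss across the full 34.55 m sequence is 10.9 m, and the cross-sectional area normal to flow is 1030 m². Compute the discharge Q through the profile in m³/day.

Flow is perpendicular to layering, so the layers act in series and the equivalent K is the thickness-weighted harmonic mean.
Total thickness L = 3.40 + 6.85 + 12.7 + 11.6 = 34.55 m.
Σ(b_i/K_i) = 3.40/24.1 + 6.85/10.1 + 12.7/0.00196 + 11.6/4.97 = 6483 d.
K_eq = L / Σ(b_i/K_i) = 34.55 / 6483 = 0.005330 m/day.
Q = K_eq · A · (Δh/L) = 0.005330 × 1030 × (10.9/34.55) = 1.732 m³/day.

1.73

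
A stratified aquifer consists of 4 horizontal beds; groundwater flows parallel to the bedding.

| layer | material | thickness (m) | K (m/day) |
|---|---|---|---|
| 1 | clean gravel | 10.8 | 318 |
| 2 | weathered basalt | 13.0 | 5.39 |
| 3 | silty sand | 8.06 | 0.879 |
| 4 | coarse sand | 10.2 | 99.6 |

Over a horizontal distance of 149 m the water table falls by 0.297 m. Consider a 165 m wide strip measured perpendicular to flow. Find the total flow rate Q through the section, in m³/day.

Flow is parallel to layering, so each bed carries its own Darcy discharge and the transmissivities add.
Σ(K_i·b_i) = 318×10.8 + 5.39×13.0 + 0.879×8.06 + 99.6×10.2 = 4527 m²/day.
Hydraulic gradient i = Δh / L = 0.297 / 149 = 0.001993.
Q = Σ(K_i·b_i) · W · i = 4527 × 165 × 0.001993 = 1489 m³/day.

1490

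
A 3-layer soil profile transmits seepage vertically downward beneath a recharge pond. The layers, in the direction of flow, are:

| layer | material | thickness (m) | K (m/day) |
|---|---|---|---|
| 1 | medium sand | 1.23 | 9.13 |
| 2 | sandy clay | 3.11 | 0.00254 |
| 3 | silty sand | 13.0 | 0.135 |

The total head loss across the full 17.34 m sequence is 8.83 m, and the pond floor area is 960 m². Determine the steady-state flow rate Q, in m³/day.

6.42

Flow is perpendicular to layering, so the layers act in series and the equivalent K is the thickness-weighted harmonic mean.
Total thickness L = 1.23 + 3.11 + 13.0 = 17.34 m.
Σ(b_i/K_i) = 1.23/9.13 + 3.11/0.00254 + 13.0/0.135 = 1321 d.
K_eq = L / Σ(b_i/K_i) = 17.34 / 1321 = 0.01313 m/day.
Q = K_eq · A · (Δh/L) = 0.01313 × 960 × (8.83/17.34) = 6.418 m³/day.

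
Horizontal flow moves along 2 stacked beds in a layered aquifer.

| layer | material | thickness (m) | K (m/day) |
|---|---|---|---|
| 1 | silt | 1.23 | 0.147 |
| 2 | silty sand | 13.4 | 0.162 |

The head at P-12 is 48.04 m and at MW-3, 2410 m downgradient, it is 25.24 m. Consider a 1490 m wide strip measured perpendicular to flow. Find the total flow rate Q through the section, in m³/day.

Flow is parallel to layering, so each bed carries its own Darcy discharge and the transmissivities add.
Σ(K_i·b_i) = 0.147×1.23 + 0.162×13.4 = 2.352 m²/day.
Hydraulic gradient i = (48.04 − 25.24) / 2410 = 22.8 / 2410 = 0.009461.
Q = Σ(K_i·b_i) · W · i = 2.352 × 1490 × 0.009461 = 33.15 m³/day.

33.1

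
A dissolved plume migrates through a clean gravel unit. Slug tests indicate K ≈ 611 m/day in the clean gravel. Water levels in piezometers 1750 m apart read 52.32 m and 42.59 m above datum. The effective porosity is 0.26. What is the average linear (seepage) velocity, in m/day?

13.1

Hydraulic gradient i = (52.32 − 42.59) / 1750 = 9.73 / 1750 = 0.005560.
Darcy flux q = K · i = 611.0 × 0.005560 = 3.397 m/day.
Seepage velocity v = q / n_e = 3.397 / 0.26 = 13.07 m/day.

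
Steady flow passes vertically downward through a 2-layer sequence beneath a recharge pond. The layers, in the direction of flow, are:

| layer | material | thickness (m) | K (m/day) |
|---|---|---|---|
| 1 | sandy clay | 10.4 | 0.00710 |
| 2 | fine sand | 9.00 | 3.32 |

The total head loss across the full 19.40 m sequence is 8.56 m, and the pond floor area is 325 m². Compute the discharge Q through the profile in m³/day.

Flow is perpendicular to layering, so the layers act in series and the equivalent K is the thickness-weighted harmonic mean.
Total thickness L = 10.4 + 9.00 = 19.40 m.
Σ(b_i/K_i) = 10.4/0.00710 + 9.00/3.32 = 1467 d.
K_eq = L / Σ(b_i/K_i) = 19.40 / 1467 = 0.01322 m/day.
Q = K_eq · A · (Δh/L) = 0.01322 × 325 × (8.56/19.40) = 1.896 m³/day.

1.90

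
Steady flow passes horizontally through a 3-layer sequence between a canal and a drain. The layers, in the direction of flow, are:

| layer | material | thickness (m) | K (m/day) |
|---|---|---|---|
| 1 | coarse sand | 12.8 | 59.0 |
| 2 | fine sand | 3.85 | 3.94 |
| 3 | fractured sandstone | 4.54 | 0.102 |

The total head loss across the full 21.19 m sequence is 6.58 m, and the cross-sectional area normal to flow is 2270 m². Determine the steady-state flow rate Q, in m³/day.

327

Flow is perpendicular to layering, so the layers act in series and the equivalent K is the thickness-weighted harmonic mean.
Total thickness L = 12.8 + 3.85 + 4.54 = 21.19 m.
Σ(b_i/K_i) = 12.8/59.0 + 3.85/3.94 + 4.54/0.102 = 45.70 d.
K_eq = L / Σ(b_i/K_i) = 21.19 / 45.70 = 0.4636 m/day.
Q = K_eq · A · (Δh/L) = 0.4636 × 2270 × (6.58/21.19) = 326.8 m³/day.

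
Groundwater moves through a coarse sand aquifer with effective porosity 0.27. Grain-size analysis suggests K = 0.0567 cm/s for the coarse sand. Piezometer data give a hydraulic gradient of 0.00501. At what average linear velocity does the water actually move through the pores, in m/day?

0.909

Convert K: 0.0567 cm/s × 864 = 48.99 m/day.
Hydraulic gradient i = 0.00501.
Darcy flux q = K · i = 48.99 × 0.005010 = 0.2454 m/day.
Seepage velocity v = q / n_e = 0.2454 / 0.27 = 0.9090 m/day.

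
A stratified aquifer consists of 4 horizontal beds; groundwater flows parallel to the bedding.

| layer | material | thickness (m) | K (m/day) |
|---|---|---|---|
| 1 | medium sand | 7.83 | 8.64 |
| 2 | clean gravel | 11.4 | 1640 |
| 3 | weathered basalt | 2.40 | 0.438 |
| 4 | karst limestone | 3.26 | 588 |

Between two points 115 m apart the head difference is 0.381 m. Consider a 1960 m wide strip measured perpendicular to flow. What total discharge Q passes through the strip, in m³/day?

Flow is parallel to layering, so each bed carries its own Darcy discharge and the transmissivities add.
Σ(K_i·b_i) = 8.64×7.83 + 1640×11.4 + 0.438×2.40 + 588×3.26 = 20682 m²/day.
Hydraulic gradient i = Δh / L = 0.381 / 115 = 0.003313.
Q = Σ(K_i·b_i) · W · i = 20682 × 1960 × 0.003313 = 1.343e+05 m³/day.

134000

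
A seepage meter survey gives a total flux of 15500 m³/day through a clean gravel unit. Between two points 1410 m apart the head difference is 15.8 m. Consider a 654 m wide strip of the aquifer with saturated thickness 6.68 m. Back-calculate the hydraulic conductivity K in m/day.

317

Cross-sectional area A = 654 × 6.68 = 4369 m².
Hydraulic gradient i = Δh / L = 15.8 / 1410 = 0.01121.
From Q = K·A·i, K = Q / (A·i) = 15500 / (4369 × 0.01121) = 316.6 m/day.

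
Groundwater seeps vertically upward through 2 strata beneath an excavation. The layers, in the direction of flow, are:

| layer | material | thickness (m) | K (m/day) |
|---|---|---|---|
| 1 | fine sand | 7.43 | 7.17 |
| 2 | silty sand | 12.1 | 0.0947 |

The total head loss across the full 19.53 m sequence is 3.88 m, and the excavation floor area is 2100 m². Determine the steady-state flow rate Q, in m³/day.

63.3

Flow is perpendicular to layering, so the layers act in series and the equivalent K is the thickness-weighted harmonic mean.
Total thickness L = 7.43 + 12.1 = 19.53 m.
Σ(b_i/K_i) = 7.43/7.17 + 12.1/0.0947 = 128.8 d.
K_eq = L / Σ(b_i/K_i) = 19.53 / 128.8 = 0.1516 m/day.
Q = K_eq · A · (Δh/L) = 0.1516 × 2100 × (3.88/19.53) = 63.26 m³/day.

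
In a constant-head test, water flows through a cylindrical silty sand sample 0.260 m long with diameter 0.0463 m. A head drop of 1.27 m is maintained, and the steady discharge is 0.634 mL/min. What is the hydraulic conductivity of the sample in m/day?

0.111

Cross-sectional area A = π·(d/2)² = π × (0.0463/2)² = 0.001684 m².
Convert discharge: 0.634 mL/min = 1.057e-08 m³/s.
Darcy's law rearranged: K = Q·L / (A·Δh) = 1.057e-08 × 0.260 / (0.001684 × 1.27) = 1.285e-06 m/s = 0.1110 m/day.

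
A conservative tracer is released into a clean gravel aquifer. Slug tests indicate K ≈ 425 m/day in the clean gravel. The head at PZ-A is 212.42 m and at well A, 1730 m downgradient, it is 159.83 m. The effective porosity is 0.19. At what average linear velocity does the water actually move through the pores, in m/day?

68.0

Hydraulic gradient i = (212.42 − 159.83) / 1730 = 52.59 / 1730 = 0.03040.
Darcy flux q = K · i = 425.0 × 0.03040 = 12.92 m/day.
Seepage velocity v = q / n_e = 12.92 / 0.19 = 68.00 m/day.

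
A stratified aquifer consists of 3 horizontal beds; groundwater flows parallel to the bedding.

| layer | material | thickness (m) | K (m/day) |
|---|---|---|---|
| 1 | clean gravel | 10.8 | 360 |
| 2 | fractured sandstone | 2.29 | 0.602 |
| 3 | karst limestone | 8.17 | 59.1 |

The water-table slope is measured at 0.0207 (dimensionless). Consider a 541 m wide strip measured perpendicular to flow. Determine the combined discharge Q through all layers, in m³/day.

49000

Flow is parallel to layering, so each bed carries its own Darcy discharge and the transmissivities add.
Σ(K_i·b_i) = 360×10.8 + 0.602×2.29 + 59.1×8.17 = 4372 m²/day.
Hydraulic gradient i = 0.0207.
Q = Σ(K_i·b_i) · W · i = 4372 × 541 × 0.02070 = 48963 m³/day.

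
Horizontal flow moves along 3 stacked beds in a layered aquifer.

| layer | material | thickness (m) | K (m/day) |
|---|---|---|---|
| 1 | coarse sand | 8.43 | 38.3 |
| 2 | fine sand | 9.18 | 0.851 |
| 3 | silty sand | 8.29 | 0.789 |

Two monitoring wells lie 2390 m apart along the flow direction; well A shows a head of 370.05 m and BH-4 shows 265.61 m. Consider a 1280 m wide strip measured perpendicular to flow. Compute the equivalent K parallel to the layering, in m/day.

Flow is parallel to layering, so each bed carries its own Darcy discharge and the transmissivities add.
Σ(K_i·b_i) = 38.3×8.43 + 0.851×9.18 + 0.789×8.29 = 337.2 m²/day.
Total thickness b = 25.90 m, so K_eq = Σ(K_i·b_i)/b = 13.02 m/day.

13.0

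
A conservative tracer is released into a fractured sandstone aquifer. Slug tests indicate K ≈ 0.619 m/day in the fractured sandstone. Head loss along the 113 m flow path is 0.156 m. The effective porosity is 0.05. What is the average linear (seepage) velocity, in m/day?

Hydraulic gradient i = Δh / L = 0.156 / 113 = 0.001381.
Darcy flux q = K · i = 0.6190 × 0.001381 = 0.0008545 m/day.
Seepage velocity v = q / n_e = 0.0008545 / 0.05 = 0.01709 m/day.

0.0171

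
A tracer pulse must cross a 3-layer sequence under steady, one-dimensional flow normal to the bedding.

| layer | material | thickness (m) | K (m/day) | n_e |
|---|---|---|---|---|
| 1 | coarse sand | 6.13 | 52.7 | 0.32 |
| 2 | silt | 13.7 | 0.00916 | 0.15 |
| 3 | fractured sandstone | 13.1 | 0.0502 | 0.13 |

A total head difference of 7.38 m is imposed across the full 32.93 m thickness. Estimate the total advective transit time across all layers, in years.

3.73

With flow normal to the layers, continuity requires the same specific discharge q through every layer.
Σ(b_i/K_i) = 6.13/52.7 + 13.7/0.00916 + 13.1/0.0502 = 1757 d.
q = Δh / Σ(b_i/K_i) = 7.38 / 1757 = 0.004201 m/day.
In each layer the seepage velocity is v_i = q/n_i, so the layer transit time is t_i = b_i·n_i / q:
  layer 1 (coarse sand): t_1 = 6.13 × 0.32 / 0.004201 = 466.9 d
  layer 2 (silt): t_2 = 13.7 × 0.15 / 0.004201 = 489.2 d
  layer 3 (fractured sandstone): t_3 = 13.1 × 0.13 / 0.004201 = 405.4 d
Total t = Σ t_i = 1361 days = 3.728 years.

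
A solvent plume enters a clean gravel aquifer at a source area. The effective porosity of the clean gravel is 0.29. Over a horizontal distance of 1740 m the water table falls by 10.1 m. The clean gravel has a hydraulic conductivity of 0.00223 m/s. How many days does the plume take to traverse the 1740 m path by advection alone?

Convert K: 0.00223 m/s × 86400 = 192.7 m/day.
Hydraulic gradient i = Δh / L = 10.1 / 1740 = 0.005805.
Darcy flux q = K · i = 192.7 × 0.005805 = 1.118 m/day.
Seepage velocity v = q / n_e = 1.118 / 0.29 = 3.856 m/day.
Travel time t = L / v = 1740 / 3.856 = 451.2 days.

451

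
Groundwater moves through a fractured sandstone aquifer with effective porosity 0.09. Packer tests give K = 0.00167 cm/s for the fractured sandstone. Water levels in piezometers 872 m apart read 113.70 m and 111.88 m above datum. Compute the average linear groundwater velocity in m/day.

0.0335

Convert K: 0.00167 cm/s × 864 = 1.443 m/day.
Hydraulic gradient i = (113.70 − 111.88) / 872 = 1.82 / 872 = 0.002087.
Darcy flux q = K · i = 1.443 × 0.002087 = 0.003012 m/day.
Seepage velocity v = q / n_e = 0.003012 / 0.09 = 0.03346 m/day.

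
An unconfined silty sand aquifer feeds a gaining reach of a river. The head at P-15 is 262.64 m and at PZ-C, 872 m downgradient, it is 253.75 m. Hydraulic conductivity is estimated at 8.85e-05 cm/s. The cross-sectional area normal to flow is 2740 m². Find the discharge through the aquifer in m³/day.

Convert K: 8.85e-05 cm/s × 864 = 0.07646 m/day.
Hydraulic gradient i = (262.64 − 253.75) / 872 = 8.89 / 872 = 0.01019.
Darcy's law: Q = K · A · i = 0.07646 × 2740 × 0.01019 = 2.136 m³/day.

2.14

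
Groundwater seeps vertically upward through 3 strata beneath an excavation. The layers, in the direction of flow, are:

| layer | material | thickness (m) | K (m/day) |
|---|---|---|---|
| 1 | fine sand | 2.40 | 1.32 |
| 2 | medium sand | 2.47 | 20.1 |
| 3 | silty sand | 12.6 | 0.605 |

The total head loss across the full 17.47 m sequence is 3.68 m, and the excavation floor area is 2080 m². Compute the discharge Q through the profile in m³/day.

336

Flow is perpendicular to layering, so the layers act in series and the equivalent K is the thickness-weighted harmonic mean.
Total thickness L = 2.40 + 2.47 + 12.6 = 17.47 m.
Σ(b_i/K_i) = 2.40/1.32 + 2.47/20.1 + 12.6/0.605 = 22.77 d.
K_eq = L / Σ(b_i/K_i) = 17.47 / 22.77 = 0.7673 m/day.
Q = K_eq · A · (Δh/L) = 0.7673 × 2080 × (3.68/17.47) = 336.2 m³/day.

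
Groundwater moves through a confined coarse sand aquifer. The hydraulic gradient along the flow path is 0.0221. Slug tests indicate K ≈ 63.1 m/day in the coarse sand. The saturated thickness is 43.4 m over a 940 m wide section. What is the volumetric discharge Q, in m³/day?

56900

Cross-sectional area A = 940 × 43.4 = 40796 m².
Hydraulic gradient i = 0.0221.
Darcy's law: Q = K · A · i = 63.10 × 40796 × 0.02210 = 56890 m³/day.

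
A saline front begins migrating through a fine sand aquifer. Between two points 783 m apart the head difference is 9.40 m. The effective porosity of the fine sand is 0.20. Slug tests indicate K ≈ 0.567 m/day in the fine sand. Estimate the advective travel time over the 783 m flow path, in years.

Hydraulic gradient i = Δh / L = 9.40 / 783 = 0.01201.
Darcy flux q = K · i = 0.5670 × 0.01201 = 0.006807 m/day.
Seepage velocity v = q / n_e = 0.006807 / 0.20 = 0.03403 m/day.
Travel time t = L / v = 783 / 0.03403 = 23006 days = 62.99 years.

63.0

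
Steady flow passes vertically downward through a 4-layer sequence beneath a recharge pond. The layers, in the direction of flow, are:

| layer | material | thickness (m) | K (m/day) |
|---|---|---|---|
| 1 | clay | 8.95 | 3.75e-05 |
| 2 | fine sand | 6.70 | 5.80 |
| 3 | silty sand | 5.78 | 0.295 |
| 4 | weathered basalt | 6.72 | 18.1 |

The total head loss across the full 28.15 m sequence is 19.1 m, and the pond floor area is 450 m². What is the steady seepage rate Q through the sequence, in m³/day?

0.0360

Flow is perpendicular to layering, so the layers act in series and the equivalent K is the thickness-weighted harmonic mean.
Total thickness L = 8.95 + 6.70 + 5.78 + 6.72 = 28.15 m.
Σ(b_i/K_i) = 8.95/3.75e-05 + 6.70/5.80 + 5.78/0.295 + 6.72/18.1 = 2.387e+05 d.
K_eq = L / Σ(b_i/K_i) = 28.15 / 2.387e+05 = 0.0001179 m/day.
Q = K_eq · A · (Δh/L) = 0.0001179 × 450 × (19.1/28.15) = 0.03601 m³/day.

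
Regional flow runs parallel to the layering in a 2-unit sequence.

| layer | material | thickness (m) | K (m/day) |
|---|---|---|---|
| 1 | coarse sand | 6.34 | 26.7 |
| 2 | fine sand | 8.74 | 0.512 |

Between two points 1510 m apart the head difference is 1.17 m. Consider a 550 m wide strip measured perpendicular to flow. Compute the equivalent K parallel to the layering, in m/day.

11.5

Flow is parallel to layering, so each bed carries its own Darcy discharge and the transmissivities add.
Σ(K_i·b_i) = 26.7×6.34 + 0.512×8.74 = 173.8 m²/day.
Total thickness b = 15.08 m, so K_eq = Σ(K_i·b_i)/b = 11.52 m/day.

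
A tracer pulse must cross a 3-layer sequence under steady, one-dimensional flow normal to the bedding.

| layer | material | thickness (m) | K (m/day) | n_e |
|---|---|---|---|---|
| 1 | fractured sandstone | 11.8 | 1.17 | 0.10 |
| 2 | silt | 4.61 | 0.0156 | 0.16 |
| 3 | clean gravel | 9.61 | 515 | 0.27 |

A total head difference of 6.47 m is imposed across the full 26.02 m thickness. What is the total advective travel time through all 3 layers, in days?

With flow normal to the layers, continuity requires the same specific discharge q through every layer.
Σ(b_i/K_i) = 11.8/1.17 + 4.61/0.0156 + 9.61/515 = 305.6 d.
q = Δh / Σ(b_i/K_i) = 6.47 / 305.6 = 0.02117 m/day.
In each layer the seepage velocity is v_i = q/n_i, so the layer transit time is t_i = b_i·n_i / q:
  layer 1 (fractured sandstone): t_1 = 11.8 × 0.10 / 0.02117 = 55.74 d
  layer 2 (silt): t_2 = 4.61 × 0.16 / 0.02117 = 34.84 d
  layer 3 (clean gravel): t_3 = 9.61 × 0.27 / 0.02117 = 122.6 d
Total t = Σ t_i = 213.1 days.

213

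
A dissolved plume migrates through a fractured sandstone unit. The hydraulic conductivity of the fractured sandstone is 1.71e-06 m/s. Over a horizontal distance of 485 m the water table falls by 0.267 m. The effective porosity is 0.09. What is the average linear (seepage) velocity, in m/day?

Convert K: 1.71e-06 m/s × 86400 = 0.1477 m/day.
Hydraulic gradient i = Δh / L = 0.267 / 485 = 0.0005505.
Darcy flux q = K · i = 0.1477 × 0.0005505 = 8.134e-05 m/day.
Seepage velocity v = q / n_e = 8.134e-05 / 0.09 = 0.0009037 m/day.

0.000904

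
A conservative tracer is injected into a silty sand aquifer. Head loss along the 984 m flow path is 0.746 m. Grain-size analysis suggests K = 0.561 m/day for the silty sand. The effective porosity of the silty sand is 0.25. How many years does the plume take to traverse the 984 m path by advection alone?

Hydraulic gradient i = Δh / L = 0.746 / 984 = 0.0007581.
Darcy flux q = K · i = 0.5610 × 0.0007581 = 0.0004253 m/day.
Seepage velocity v = q / n_e = 0.0004253 / 0.25 = 0.001701 m/day.
Travel time t = L / v = 984 / 0.001701 = 5.784e+05 days = 1584 years.

1580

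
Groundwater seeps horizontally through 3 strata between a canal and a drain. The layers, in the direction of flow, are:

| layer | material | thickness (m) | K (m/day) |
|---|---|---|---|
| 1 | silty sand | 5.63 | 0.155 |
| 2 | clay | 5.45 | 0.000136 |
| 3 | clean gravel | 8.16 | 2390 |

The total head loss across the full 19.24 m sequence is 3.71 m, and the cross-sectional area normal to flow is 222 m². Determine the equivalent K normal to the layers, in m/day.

Flow is perpendicular to layering, so the layers act in series and the equivalent K is the thickness-weighted harmonic mean.
Total thickness L = 5.63 + 5.45 + 8.16 = 19.24 m.
Σ(b_i/K_i) = 5.63/0.155 + 5.45/0.000136 + 8.16/2390 = 40110 d.
K_eq = L / Σ(b_i/K_i) = 19.24 / 40110 = 0.0004797 m/day.

0.000480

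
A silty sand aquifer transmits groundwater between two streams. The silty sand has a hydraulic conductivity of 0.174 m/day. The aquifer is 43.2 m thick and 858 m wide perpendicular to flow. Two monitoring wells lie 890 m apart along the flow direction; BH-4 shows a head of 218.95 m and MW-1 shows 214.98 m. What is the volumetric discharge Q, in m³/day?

28.8

Cross-sectional area A = 858 × 43.2 = 37066 m².
Hydraulic gradient i = (218.95 − 214.98) / 890 = 3.97 / 890 = 0.004461.
Darcy's law: Q = K · A · i = 0.1740 × 37066 × 0.004461 = 28.77 m³/day.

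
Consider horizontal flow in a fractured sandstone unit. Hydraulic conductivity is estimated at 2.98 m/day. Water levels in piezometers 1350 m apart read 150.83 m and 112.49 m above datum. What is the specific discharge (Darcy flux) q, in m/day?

Hydraulic gradient i = (150.83 − 112.49) / 1350 = 38.34 / 1350 = 0.02840.
Specific discharge q = K · i = 2.980 × 0.02840 = 0.08463 m/day.

0.0846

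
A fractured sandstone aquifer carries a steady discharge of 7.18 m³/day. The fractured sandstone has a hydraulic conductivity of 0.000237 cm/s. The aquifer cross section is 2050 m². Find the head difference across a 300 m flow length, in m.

Convert K: 0.000237 cm/s × 864 = 0.2048 m/day.
From Q = K·A·i, i = Q / (K·A) = 7.18 / (0.2048 × 2050) = 0.01710.
Head loss Δh = i · L = 0.01710 × 300 = 5.131 m.

5.13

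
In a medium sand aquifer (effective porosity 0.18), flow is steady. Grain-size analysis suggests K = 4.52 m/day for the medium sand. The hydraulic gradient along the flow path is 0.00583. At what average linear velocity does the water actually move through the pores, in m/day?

Hydraulic gradient i = 0.00583.
Darcy flux q = K · i = 4.520 × 0.005830 = 0.02635 m/day.
Seepage velocity v = q / n_e = 0.02635 / 0.18 = 0.1464 m/day.

0.146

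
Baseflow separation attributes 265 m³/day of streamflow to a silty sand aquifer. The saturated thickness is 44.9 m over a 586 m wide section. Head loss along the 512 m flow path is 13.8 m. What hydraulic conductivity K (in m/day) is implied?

0.374

Cross-sectional area A = 586 × 44.9 = 26311 m².
Hydraulic gradient i = Δh / L = 13.8 / 512 = 0.02695.
From Q = K·A·i, K = Q / (A·i) = 265 / (26311 × 0.02695) = 0.3737 m/day.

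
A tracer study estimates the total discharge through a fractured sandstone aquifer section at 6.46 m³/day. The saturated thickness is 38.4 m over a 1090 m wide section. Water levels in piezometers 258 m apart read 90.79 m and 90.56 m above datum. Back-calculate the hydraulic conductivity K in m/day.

Cross-sectional area A = 1090 × 38.4 = 41856 m².
Hydraulic gradient i = (90.79 − 90.56) / 258 = 0.23 / 258 = 0.0008915.
From Q = K·A·i, K = Q / (A·i) = 6.46 / (41856 × 0.0008915) = 0.1731 m/day.

0.173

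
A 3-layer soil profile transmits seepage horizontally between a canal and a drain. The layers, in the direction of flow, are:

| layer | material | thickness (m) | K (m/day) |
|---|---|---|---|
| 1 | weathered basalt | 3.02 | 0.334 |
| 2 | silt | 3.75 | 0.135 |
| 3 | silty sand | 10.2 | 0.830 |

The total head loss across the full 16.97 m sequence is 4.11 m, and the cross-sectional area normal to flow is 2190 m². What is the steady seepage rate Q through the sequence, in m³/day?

Flow is perpendicular to layering, so the layers act in series and the equivalent K is the thickness-weighted harmonic mean.
Total thickness L = 3.02 + 3.75 + 10.2 = 16.97 m.
Σ(b_i/K_i) = 3.02/0.334 + 3.75/0.135 + 10.2/0.830 = 49.11 d.
K_eq = L / Σ(b_i/K_i) = 16.97 / 49.11 = 0.3456 m/day.
Q = K_eq · A · (Δh/L) = 0.3456 × 2190 × (4.11/16.97) = 183.3 m³/day.

183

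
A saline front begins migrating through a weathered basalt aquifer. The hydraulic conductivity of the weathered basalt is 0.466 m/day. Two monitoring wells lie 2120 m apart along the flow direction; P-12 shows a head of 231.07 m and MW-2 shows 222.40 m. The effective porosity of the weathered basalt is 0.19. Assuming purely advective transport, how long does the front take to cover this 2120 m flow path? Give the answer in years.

579

Hydraulic gradient i = (231.07 − 222.40) / 2120 = 8.67 / 2120 = 0.004090.
Darcy flux q = K · i = 0.4660 × 0.004090 = 0.001906 m/day.
Seepage velocity v = q / n_e = 0.001906 / 0.19 = 0.01003 m/day.
Travel time t = L / v = 2120 / 0.01003 = 2.114e+05 days = 578.7 years.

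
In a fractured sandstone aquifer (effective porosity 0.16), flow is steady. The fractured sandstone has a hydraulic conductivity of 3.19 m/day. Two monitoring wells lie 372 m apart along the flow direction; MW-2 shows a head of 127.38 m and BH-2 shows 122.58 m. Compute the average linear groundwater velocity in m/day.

0.257

Hydraulic gradient i = (127.38 − 122.58) / 372 = 4.8 / 372 = 0.01290.
Darcy flux q = K · i = 3.190 × 0.01290 = 0.04116 m/day.
Seepage velocity v = q / n_e = 0.04116 / 0.16 = 0.2573 m/day.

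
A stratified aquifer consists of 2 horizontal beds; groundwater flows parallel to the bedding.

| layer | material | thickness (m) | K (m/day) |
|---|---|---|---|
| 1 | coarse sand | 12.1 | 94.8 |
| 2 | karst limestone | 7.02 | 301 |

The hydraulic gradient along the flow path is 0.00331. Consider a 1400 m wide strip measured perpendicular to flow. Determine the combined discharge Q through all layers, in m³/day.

15100

Flow is parallel to layering, so each bed carries its own Darcy discharge and the transmissivities add.
Σ(K_i·b_i) = 94.8×12.1 + 301×7.02 = 3260 m²/day.
Hydraulic gradient i = 0.00331.
Q = Σ(K_i·b_i) · W · i = 3260 × 1400 × 0.003310 = 15107 m³/day.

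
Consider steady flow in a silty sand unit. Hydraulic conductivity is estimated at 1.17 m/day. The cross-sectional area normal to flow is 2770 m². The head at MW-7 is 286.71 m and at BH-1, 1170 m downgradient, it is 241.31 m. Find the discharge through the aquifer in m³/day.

Hydraulic gradient i = (286.71 − 241.31) / 1170 = 45.4 / 1170 = 0.03880.
Darcy's law: Q = K · A · i = 1.170 × 2770 × 0.03880 = 125.8 m³/day.

126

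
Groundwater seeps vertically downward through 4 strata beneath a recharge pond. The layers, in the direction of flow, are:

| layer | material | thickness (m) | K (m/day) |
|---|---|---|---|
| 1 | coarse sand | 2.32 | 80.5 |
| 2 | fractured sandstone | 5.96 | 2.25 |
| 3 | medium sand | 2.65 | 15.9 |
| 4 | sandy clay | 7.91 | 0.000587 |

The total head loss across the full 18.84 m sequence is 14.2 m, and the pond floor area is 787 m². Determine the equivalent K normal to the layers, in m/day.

0.00140

Flow is perpendicular to layering, so the layers act in series and the equivalent K is the thickness-weighted harmonic mean.
Total thickness L = 2.32 + 5.96 + 2.65 + 7.91 = 18.84 m.
Σ(b_i/K_i) = 2.32/80.5 + 5.96/2.25 + 2.65/15.9 + 7.91/0.000587 = 13478 d.
K_eq = L / Σ(b_i/K_i) = 18.84 / 13478 = 0.001398 m/day.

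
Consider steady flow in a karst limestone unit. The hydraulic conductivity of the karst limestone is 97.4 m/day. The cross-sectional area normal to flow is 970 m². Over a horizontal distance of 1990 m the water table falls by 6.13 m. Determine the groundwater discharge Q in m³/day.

291

Hydraulic gradient i = Δh / L = 6.13 / 1990 = 0.003080.
Darcy's law: Q = K · A · i = 97.40 × 970.0 × 0.003080 = 291.0 m³/day.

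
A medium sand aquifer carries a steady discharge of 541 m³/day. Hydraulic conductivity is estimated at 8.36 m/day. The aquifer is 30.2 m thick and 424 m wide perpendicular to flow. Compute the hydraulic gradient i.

0.00505

Cross-sectional area A = 424 × 30.2 = 12805 m².
From Q = K·A·i, i = Q / (K·A) = 541 / (8.360 × 12805) = 0.005054.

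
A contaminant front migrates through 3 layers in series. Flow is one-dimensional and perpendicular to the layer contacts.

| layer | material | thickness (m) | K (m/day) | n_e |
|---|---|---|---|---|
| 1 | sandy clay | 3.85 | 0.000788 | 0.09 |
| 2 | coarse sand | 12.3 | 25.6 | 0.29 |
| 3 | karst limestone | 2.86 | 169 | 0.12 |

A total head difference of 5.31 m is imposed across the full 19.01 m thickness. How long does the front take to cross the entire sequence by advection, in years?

10.7

With flow normal to the layers, continuity requires the same specific discharge q through every layer.
Σ(b_i/K_i) = 3.85/0.000788 + 12.3/25.6 + 2.86/169 = 4886 d.
q = Δh / Σ(b_i/K_i) = 5.31 / 4886 = 0.001087 m/day.
In each layer the seepage velocity is v_i = q/n_i, so the layer transit time is t_i = b_i·n_i / q:
  layer 1 (sandy clay): t_1 = 3.85 × 0.09 / 0.001087 = 318.9 d
  layer 2 (coarse sand): t_2 = 12.3 × 0.29 / 0.001087 = 3282 d
  layer 3 (karst limestone): t_3 = 2.86 × 0.12 / 0.001087 = 315.8 d
Total t = Σ t_i = 3917 days = 10.72 years.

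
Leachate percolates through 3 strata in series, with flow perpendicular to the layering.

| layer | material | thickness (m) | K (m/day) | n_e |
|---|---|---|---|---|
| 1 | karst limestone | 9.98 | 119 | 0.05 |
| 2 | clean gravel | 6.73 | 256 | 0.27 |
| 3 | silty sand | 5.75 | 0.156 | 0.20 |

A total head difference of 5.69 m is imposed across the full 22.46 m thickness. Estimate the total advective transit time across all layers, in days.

With flow normal to the layers, continuity requires the same specific discharge q through every layer.
Σ(b_i/K_i) = 9.98/119 + 6.73/256 + 5.75/0.156 = 36.97 d.
q = Δh / Σ(b_i/K_i) = 5.69 / 36.97 = 0.1539 m/day.
In each layer the seepage velocity is v_i = q/n_i, so the layer transit time is t_i = b_i·n_i / q:
  layer 1 (karst limestone): t_1 = 9.98 × 0.05 / 0.1539 = 3.242 d
  layer 2 (clean gravel): t_2 = 6.73 × 0.27 / 0.1539 = 11.81 d
  layer 3 (silty sand): t_3 = 5.75 × 0.20 / 0.1539 = 7.472 d
Total t = Σ t_i = 22.52 days.

22.5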